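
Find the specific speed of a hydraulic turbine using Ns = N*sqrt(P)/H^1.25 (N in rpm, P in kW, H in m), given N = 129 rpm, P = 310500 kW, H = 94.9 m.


Ns = 129 * 310500^0.5 / 94.9^1.25 = 242.6821


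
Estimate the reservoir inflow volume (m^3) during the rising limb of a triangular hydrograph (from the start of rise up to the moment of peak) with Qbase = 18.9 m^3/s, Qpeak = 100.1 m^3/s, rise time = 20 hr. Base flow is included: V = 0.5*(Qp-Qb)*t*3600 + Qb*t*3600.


V = 0.5*(100.1 - 18.9)*20*3600 + 18.9*20*3600 = 4.2840e+06 m^3


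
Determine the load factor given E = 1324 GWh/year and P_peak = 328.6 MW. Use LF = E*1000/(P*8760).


LF = 1324 * 1000 / (328.6 * 8760) = 0.4600


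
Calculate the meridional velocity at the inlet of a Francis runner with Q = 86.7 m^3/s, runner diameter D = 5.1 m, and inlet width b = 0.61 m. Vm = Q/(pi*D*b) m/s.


Vm = 86.7 / (pi * 5.1 * 0.61) = 8.8709 m/s


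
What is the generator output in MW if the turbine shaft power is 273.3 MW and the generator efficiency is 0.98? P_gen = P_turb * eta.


P_gen = 273.3 * 0.98 = 267.8340 MW


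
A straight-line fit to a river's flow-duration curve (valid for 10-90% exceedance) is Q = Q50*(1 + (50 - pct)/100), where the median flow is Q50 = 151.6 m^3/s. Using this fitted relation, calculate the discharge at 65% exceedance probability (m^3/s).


Q = 151.6 * (1 + (50 - 65)/100) = 128.8600 m^3/s


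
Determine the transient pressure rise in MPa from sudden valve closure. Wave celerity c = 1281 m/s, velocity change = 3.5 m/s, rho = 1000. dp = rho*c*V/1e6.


dp = 1000 * 1281 * 3.5 / 1e6 = 4.4835 MPa


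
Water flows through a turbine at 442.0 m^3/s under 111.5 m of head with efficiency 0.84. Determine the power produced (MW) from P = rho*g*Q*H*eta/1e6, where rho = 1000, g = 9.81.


P = 1000 * 9.81 * 442.0 * 111.5 * 0.84 / 1e6 = 406.1116 MW


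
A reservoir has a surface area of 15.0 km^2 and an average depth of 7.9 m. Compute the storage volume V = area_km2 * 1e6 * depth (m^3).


V = 15.0 * 1e6 * 7.9 = 1.1850e+08 m^3


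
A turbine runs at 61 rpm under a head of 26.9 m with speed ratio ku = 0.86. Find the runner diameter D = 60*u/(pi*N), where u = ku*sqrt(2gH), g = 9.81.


u = 0.86 * sqrt(2*9.81*26.9) = 19.7571 m/s
D = 60 * 19.7571 / (pi * 61) = 6.1858 m


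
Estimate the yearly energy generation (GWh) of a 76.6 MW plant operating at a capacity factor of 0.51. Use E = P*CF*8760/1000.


E = 76.6 * 0.51 * 8760 / 1000 = 342.2182 GWh


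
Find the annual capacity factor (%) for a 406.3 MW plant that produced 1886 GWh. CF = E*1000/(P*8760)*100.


CF = 1886 * 1000 / (406.3 * 8760) * 100 = 52.9896 %


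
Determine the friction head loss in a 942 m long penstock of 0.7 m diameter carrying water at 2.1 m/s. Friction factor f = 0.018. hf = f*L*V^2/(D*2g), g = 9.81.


hf = 0.018 * 942 * 2.1^2 / (0.7 * 2 * 9.81) = 5.4446 m


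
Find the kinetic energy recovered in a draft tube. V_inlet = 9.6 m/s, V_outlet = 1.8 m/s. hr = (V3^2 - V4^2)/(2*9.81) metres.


hr = (9.6^2 - 1.8^2) / (2*9.81) = 4.5321 m


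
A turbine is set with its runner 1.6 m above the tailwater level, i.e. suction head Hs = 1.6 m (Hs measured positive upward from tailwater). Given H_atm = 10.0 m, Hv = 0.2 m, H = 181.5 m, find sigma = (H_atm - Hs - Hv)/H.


sigma = (10.0 - 1.6 - 0.2) / 181.5 = 0.0452


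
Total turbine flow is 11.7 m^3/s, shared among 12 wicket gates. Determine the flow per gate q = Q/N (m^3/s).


q = 11.7 / 12 = 0.9750 m^3/s


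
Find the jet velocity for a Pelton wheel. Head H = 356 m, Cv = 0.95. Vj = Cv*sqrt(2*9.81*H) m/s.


Vj = 0.95 * sqrt(2*9.81*356) = 79.3959 m/s


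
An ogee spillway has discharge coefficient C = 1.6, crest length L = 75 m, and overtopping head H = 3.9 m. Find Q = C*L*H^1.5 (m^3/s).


Q = 1.6 * 75 * 3.9^1.5 = 924.2259 m^3/s


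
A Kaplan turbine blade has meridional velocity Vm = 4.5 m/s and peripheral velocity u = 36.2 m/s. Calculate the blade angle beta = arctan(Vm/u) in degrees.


beta = arctan(4.5 / 36.2) = 7.0861 degrees


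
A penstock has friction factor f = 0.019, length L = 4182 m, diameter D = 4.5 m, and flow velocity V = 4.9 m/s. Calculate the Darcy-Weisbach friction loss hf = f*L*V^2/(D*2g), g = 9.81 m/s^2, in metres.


hf = 0.019 * 4182 * 4.9^2 / (4.5 * 2 * 9.81) = 21.6082 m


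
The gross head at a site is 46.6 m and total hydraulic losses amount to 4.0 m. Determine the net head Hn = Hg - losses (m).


Hn = 46.6 - 4.0 = 42.6000 m


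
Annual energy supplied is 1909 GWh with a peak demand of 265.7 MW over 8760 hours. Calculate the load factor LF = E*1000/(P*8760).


LF = 1909 * 1000 / (265.7 * 8760) = 0.8202


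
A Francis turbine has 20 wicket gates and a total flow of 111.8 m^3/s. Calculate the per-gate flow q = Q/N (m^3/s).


q = 111.8 / 20 = 5.5900 m^3/s


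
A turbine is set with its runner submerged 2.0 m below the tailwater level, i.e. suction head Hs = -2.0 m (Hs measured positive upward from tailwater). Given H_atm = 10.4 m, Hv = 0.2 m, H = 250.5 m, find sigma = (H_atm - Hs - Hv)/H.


sigma = (10.4 - (-2.0) - 0.2) / 250.5 = 0.0487


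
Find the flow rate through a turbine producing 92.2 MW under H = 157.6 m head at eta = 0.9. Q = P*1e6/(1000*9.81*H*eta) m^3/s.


Q = 92.2 * 1e6 / (1000 * 9.81 * 157.6 * 0.9) = 66.2618 m^3/s


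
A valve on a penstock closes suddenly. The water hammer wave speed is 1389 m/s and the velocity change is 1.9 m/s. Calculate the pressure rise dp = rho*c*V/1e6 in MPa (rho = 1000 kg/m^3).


dp = 1000 * 1389 * 1.9 / 1e6 = 2.6391 MPa


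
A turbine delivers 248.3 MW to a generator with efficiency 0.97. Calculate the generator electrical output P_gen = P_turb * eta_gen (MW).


P_gen = 248.3 * 0.97 = 240.8510 MW


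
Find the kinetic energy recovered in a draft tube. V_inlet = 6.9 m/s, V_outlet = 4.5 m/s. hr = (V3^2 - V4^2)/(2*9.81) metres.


hr = (6.9^2 - 4.5^2) / (2*9.81) = 1.3945 m


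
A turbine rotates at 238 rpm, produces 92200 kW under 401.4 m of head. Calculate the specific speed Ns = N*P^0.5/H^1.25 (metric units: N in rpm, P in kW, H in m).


Ns = 238 * 92200^0.5 / 401.4^1.25 = 40.2227


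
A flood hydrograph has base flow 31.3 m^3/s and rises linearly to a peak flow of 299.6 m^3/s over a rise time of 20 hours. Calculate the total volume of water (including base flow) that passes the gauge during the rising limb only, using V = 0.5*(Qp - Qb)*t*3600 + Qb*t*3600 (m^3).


V = 0.5*(299.6 - 31.3)*20*3600 + 31.3*20*3600 = 1.1912e+07 m^3


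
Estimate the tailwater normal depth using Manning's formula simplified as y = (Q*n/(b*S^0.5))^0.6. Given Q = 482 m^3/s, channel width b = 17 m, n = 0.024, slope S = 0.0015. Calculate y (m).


y = (482 * 0.024 / (17 * 0.0015^0.5))^0.6 = 5.5829 m


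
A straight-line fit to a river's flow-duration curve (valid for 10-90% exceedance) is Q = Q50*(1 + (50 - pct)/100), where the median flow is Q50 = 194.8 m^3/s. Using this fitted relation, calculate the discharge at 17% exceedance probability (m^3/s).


Q = 194.8 * (1 + (50 - 17)/100) = 259.0840 m^3/s


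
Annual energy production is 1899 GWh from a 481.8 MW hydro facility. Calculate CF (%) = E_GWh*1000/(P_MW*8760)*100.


CF = 1899 * 1000 / (481.8 * 8760) * 100 = 44.9939 %


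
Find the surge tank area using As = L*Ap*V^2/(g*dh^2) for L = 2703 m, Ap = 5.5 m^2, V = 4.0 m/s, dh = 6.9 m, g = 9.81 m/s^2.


As = 2703 * 5.5 * 4.0^2 / (9.81 * 6.9^2) = 509.2858 m^2


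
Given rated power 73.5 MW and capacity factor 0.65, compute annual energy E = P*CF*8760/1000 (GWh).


E = 73.5 * 0.65 * 8760 / 1000 = 418.5090 GWh


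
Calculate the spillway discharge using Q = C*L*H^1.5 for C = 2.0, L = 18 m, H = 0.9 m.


Q = 2.0 * 18 * 0.9^1.5 = 30.7373 m^3/s


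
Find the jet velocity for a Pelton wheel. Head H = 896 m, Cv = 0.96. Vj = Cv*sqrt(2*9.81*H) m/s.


Vj = 0.96 * sqrt(2*9.81*896) = 127.2843 m/s


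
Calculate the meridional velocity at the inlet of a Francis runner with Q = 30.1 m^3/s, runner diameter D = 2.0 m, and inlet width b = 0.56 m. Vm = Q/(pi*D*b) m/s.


Vm = 30.1 / (pi * 2.0 * 0.56) = 8.5546 m/s


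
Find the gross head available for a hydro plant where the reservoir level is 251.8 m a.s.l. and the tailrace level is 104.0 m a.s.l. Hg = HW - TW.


Hg = 251.8 - 104.0 = 147.8000 m


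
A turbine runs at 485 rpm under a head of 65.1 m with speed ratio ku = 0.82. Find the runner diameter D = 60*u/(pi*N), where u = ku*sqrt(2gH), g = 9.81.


u = 0.82 * sqrt(2*9.81*65.1) = 29.3058 m/s
D = 60 * 29.3058 / (pi * 485) = 1.1540 m


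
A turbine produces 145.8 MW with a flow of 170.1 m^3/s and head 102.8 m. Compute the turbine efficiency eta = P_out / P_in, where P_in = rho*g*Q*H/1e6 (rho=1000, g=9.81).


P_in = 1000 * 9.81 * 170.1 * 102.8 / 1e6 = 171.5404 MW
eta = 145.8 / 171.5404 = 0.8499


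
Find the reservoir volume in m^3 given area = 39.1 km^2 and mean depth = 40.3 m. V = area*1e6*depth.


V = 39.1 * 1e6 * 40.3 = 1.5757e+09 m^3


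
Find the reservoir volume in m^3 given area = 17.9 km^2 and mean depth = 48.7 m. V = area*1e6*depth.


V = 17.9 * 1e6 * 48.7 = 8.7173e+08 m^3


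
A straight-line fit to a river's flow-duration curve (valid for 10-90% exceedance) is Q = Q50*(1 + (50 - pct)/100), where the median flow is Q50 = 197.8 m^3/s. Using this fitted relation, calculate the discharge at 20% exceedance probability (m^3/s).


Q = 197.8 * (1 + (50 - 20)/100) = 257.1400 m^3/s


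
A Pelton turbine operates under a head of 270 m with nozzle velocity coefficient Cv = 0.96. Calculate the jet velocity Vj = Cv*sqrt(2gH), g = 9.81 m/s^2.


Vj = 0.96 * sqrt(2*9.81*270) = 69.8719 m/s


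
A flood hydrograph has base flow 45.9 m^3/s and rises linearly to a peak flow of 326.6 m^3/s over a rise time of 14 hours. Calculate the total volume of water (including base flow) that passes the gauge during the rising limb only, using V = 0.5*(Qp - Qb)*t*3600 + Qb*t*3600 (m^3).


V = 0.5*(326.6 - 45.9)*14*3600 + 45.9*14*3600 = 9.3870e+06 m^3


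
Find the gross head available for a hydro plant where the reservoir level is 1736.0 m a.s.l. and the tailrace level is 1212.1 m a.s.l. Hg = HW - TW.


Hg = 1736.0 - 1212.1 = 523.9000 m


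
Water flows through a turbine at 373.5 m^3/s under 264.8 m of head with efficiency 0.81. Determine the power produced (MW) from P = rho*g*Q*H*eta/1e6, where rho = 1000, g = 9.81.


P = 1000 * 9.81 * 373.5 * 264.8 * 0.81 / 1e6 = 785.8915 MW


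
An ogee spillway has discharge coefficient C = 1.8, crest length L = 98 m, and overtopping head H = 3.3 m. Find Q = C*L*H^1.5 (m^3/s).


Q = 1.8 * 98 * 3.3^1.5 = 1057.4735 m^3/s


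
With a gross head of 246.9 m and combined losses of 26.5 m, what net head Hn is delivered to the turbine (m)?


Hn = 246.9 - 26.5 = 220.4000 m


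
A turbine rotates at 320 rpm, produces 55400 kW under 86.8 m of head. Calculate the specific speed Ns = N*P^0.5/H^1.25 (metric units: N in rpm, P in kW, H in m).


Ns = 320 * 55400^0.5 / 86.8^1.25 = 284.2858


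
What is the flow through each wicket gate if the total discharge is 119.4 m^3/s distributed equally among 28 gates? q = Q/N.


q = 119.4 / 28 = 4.2643 m^3/s


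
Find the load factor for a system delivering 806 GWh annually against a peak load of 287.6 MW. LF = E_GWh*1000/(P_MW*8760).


LF = 806 * 1000 / (287.6 * 8760) = 0.3199


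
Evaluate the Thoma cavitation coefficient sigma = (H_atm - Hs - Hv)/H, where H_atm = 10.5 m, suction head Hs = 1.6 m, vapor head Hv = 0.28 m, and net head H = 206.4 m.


sigma = (10.5 - 1.6 - 0.28) / 206.4 = 0.0418


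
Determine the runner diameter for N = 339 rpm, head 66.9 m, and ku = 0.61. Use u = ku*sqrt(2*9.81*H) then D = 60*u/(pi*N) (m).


u = 0.61 * sqrt(2*9.81*66.9) = 22.1000 m/s
D = 60 * 22.1000 / (pi * 339) = 1.2451 m


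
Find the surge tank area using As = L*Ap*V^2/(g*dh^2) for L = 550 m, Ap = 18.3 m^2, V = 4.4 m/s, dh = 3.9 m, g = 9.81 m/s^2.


As = 550 * 18.3 * 4.4^2 / (9.81 * 3.9^2) = 1305.9330 m^2


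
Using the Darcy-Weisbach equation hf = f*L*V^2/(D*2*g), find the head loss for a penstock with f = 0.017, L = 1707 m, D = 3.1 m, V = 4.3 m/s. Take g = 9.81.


hf = 0.017 * 1707 * 4.3^2 / (3.1 * 2 * 9.81) = 8.8218 m


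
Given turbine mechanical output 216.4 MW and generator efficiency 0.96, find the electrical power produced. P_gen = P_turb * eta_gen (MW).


P_gen = 216.4 * 0.96 = 207.7440 MW


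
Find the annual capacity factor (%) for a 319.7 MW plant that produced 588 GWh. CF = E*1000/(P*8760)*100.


CF = 588 * 1000 / (319.7 * 8760) * 100 = 20.9957 %


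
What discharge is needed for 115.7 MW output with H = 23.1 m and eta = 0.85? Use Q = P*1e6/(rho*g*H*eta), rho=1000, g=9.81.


Q = 115.7 * 1e6 / (1000 * 9.81 * 23.1 * 0.85) = 600.6665 m^3/s


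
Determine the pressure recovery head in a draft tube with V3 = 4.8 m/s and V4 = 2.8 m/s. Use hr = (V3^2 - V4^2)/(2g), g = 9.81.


hr = (4.8^2 - 2.8^2) / (2*9.81) = 0.7747 m


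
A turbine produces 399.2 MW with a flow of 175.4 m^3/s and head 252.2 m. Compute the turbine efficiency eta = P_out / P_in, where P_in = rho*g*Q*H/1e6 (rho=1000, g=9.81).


P_in = 1000 * 9.81 * 175.4 * 252.2 / 1e6 = 433.9540 MW
eta = 399.2 / 433.9540 = 0.9199


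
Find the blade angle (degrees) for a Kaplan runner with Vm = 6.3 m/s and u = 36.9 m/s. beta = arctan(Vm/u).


beta = arctan(6.3 / 36.9) = 9.6888 degrees


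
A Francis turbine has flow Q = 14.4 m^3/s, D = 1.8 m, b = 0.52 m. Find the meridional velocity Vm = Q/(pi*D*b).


Vm = 14.4 / (pi * 1.8 * 0.52) = 4.8971 m/s


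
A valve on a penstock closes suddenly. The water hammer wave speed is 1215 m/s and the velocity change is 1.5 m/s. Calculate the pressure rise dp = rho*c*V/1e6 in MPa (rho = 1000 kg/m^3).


dp = 1000 * 1215 * 1.5 / 1e6 = 1.8225 MPa


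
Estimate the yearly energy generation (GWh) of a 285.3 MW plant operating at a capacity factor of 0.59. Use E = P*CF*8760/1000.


E = 285.3 * 0.59 * 8760 / 1000 = 1474.5445 GWh


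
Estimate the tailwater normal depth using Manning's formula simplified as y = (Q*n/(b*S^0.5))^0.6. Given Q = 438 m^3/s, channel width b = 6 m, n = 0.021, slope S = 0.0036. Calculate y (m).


y = (438 * 0.021 / (6 * 0.0036^0.5))^0.6 = 6.9893 m


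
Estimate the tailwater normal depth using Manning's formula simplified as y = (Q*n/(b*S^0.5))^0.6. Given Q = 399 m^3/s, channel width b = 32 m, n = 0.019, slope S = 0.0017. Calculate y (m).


y = (399 * 0.019 / (32 * 0.0017^0.5))^0.6 = 2.8550 m


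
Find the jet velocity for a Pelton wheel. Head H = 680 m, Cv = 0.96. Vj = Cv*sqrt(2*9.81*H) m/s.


Vj = 0.96 * sqrt(2*9.81*680) = 110.8856 m/s


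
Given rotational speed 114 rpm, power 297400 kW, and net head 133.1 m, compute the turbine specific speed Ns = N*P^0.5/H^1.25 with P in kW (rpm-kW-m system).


Ns = 114 * 297400^0.5 / 133.1^1.25 = 137.5159


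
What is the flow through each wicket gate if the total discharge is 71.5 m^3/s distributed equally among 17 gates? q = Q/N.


q = 71.5 / 17 = 4.2059 m^3/s


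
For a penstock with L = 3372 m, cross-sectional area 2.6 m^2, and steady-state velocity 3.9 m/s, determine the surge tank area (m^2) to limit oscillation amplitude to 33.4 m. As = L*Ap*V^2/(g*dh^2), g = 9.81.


As = 3372 * 2.6 * 3.9^2 / (9.81 * 33.4^2) = 12.1851 m^2


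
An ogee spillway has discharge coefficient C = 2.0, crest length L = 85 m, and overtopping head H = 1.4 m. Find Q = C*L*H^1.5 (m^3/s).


Q = 2.0 * 85 * 1.4^1.5 = 281.6054 m^3/s


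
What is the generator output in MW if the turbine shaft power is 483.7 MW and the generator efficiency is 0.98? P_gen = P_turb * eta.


P_gen = 483.7 * 0.98 = 474.0260 MW


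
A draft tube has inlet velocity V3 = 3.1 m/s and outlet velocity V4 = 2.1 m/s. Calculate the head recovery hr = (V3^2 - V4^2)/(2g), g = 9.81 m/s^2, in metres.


hr = (3.1^2 - 2.1^2) / (2*9.81) = 0.2650 m


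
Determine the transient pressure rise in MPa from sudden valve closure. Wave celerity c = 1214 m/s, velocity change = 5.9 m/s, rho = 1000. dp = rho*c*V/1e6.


dp = 1000 * 1214 * 5.9 / 1e6 = 7.1626 MPa


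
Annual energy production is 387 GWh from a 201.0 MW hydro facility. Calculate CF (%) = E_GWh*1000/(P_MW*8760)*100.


CF = 387 * 1000 / (201.0 * 8760) * 100 = 21.9791 %


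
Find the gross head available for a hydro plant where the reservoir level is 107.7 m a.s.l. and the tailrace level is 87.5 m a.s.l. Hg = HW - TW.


Hg = 107.7 - 87.5 = 20.2000 m


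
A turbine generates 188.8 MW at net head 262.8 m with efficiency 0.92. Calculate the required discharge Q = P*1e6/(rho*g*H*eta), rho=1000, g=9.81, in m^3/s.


Q = 188.8 * 1e6 / (1000 * 9.81 * 262.8 * 0.92) = 79.6012 m^3/s


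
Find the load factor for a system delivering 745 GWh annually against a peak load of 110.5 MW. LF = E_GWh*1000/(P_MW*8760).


LF = 745 * 1000 / (110.5 * 8760) = 0.7696


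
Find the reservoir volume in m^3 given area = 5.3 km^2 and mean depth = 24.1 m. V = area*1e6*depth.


V = 5.3 * 1e6 * 24.1 = 1.2773e+08 m^3


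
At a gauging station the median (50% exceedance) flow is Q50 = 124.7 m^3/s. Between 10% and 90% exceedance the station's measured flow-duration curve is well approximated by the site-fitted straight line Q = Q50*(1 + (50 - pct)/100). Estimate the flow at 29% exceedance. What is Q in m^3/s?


Q = 124.7 * (1 + (50 - 29)/100) = 150.8870 m^3/s


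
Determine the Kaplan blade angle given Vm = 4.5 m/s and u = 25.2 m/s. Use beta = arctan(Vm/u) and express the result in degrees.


beta = arctan(4.5 / 25.2) = 10.1247 degrees


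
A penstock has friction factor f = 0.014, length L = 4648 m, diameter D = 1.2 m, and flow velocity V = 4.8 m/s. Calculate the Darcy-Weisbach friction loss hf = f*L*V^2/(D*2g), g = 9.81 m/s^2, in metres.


hf = 0.014 * 4648 * 4.8^2 / (1.2 * 2 * 9.81) = 63.6790 m


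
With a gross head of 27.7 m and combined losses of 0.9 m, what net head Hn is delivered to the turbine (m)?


Hn = 27.7 - 0.9 = 26.8000 m


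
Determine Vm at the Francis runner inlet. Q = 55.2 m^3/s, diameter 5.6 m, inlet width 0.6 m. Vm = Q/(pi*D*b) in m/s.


Vm = 55.2 / (pi * 5.6 * 0.6) = 5.2294 m/s


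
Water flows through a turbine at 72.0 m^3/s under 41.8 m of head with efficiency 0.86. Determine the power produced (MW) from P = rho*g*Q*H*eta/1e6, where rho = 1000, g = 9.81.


P = 1000 * 9.81 * 72.0 * 41.8 * 0.86 / 1e6 = 25.3908 MW


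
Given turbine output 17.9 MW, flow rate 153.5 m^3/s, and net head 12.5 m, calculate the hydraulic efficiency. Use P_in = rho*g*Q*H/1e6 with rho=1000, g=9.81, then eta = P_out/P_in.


P_in = 1000 * 9.81 * 153.5 * 12.5 / 1e6 = 18.8229 MW
eta = 17.9 / 18.8229 = 0.9510


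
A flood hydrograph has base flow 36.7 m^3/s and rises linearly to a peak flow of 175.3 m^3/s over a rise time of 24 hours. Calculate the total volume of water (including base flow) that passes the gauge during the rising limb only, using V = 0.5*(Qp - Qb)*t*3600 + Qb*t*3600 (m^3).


V = 0.5*(175.3 - 36.7)*24*3600 + 36.7*24*3600 = 9.1584e+06 m^3


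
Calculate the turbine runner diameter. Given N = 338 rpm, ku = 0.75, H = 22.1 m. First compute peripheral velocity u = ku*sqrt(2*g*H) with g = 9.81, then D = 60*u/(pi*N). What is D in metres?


u = 0.75 * sqrt(2*9.81*22.1) = 15.6173 m/s
D = 60 * 15.6173 / (pi * 338) = 0.8825 m


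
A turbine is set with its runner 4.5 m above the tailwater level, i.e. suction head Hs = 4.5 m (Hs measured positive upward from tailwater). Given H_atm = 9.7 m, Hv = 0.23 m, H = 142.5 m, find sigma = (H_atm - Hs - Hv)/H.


sigma = (9.7 - 4.5 - 0.23) / 142.5 = 0.0349


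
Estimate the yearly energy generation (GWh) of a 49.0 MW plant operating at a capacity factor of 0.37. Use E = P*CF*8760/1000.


E = 49.0 * 0.37 * 8760 / 1000 = 158.8188 GWh


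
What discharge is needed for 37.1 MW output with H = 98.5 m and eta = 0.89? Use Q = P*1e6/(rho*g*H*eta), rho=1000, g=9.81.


Q = 37.1 * 1e6 / (1000 * 9.81 * 98.5 * 0.89) = 43.1399 m^3/s


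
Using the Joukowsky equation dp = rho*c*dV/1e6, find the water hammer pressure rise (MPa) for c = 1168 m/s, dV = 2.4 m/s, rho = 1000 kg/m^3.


dp = 1000 * 1168 * 2.4 / 1e6 = 2.8032 MPa


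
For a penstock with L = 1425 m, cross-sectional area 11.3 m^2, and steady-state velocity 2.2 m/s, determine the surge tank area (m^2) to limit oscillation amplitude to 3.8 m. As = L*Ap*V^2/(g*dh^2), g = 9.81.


As = 1425 * 11.3 * 2.2^2 / (9.81 * 3.8^2) = 550.1770 m^2


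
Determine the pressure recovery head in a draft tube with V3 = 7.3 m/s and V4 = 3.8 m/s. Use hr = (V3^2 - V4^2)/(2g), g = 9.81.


hr = (7.3^2 - 3.8^2) / (2*9.81) = 1.9801 m


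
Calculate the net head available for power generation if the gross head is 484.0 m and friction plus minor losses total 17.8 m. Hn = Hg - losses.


Hn = 484.0 - 17.8 = 466.2000 m


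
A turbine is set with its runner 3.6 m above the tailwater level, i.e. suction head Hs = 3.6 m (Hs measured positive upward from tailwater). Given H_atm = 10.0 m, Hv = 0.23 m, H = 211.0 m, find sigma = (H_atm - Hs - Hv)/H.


sigma = (10.0 - 3.6 - 0.23) / 211.0 = 0.0292


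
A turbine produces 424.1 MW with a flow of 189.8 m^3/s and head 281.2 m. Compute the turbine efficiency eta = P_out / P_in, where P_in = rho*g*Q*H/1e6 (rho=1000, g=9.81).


P_in = 1000 * 9.81 * 189.8 * 281.2 / 1e6 = 523.5770 MW
eta = 424.1 / 523.5770 = 0.8100


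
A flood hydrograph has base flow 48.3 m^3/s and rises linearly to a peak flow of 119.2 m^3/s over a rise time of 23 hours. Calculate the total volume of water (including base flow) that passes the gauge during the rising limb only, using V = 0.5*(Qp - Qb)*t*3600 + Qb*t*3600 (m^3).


V = 0.5*(119.2 - 48.3)*23*3600 + 48.3*23*3600 = 6.9345e+06 m^3


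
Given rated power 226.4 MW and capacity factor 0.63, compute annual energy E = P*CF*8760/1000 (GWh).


E = 226.4 * 0.63 * 8760 / 1000 = 1249.4563 GWh


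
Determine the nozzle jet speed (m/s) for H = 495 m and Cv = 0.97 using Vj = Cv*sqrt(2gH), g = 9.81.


Vj = 0.97 * sqrt(2*9.81*495) = 95.5925 m/s


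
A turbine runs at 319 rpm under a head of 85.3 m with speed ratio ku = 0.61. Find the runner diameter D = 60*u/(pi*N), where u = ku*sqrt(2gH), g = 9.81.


u = 0.61 * sqrt(2*9.81*85.3) = 24.9548 m/s
D = 60 * 24.9548 / (pi * 319) = 1.4940 m


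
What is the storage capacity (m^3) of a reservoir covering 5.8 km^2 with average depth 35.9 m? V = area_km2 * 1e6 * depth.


V = 5.8 * 1e6 * 35.9 = 2.0822e+08 m^3


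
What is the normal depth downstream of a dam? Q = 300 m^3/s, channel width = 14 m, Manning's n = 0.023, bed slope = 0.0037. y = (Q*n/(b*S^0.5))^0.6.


y = (300 * 0.023 / (14 * 0.0037^0.5))^0.6 = 3.5089 m


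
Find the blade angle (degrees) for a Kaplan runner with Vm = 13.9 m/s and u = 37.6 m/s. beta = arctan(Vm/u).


beta = arctan(13.9 / 37.6) = 20.2884 degrees


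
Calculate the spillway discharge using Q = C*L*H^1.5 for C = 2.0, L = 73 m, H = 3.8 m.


Q = 2.0 * 73 * 3.8^1.5 = 1081.5043 m^3/s


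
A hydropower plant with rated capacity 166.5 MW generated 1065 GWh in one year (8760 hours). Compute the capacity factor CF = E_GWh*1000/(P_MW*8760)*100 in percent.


CF = 1065 * 1000 / (166.5 * 8760) * 100 = 73.0182 %


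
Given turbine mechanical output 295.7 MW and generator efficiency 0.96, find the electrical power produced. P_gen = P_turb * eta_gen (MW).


P_gen = 295.7 * 0.96 = 283.8720 MW


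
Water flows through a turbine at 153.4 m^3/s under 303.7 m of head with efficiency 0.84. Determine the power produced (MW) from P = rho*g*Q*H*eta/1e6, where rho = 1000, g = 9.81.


P = 1000 * 9.81 * 153.4 * 303.7 * 0.84 / 1e6 = 383.9003 MW


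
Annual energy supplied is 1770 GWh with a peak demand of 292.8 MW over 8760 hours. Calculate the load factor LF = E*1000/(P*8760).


LF = 1770 * 1000 / (292.8 * 8760) = 0.6901


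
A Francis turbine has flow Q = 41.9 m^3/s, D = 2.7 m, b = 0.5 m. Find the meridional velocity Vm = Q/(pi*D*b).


Vm = 41.9 / (pi * 2.7 * 0.5) = 9.8794 m/s


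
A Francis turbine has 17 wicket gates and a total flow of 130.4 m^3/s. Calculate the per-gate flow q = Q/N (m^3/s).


q = 130.4 / 17 = 7.6706 m^3/s


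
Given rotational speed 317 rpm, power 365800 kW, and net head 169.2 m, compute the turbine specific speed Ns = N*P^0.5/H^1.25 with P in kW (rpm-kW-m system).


Ns = 317 * 365800^0.5 / 169.2^1.25 = 314.1815


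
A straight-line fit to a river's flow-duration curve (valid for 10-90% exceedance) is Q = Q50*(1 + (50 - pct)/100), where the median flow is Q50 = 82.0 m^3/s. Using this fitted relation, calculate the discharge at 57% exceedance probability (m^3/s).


Q = 82.0 * (1 + (50 - 57)/100) = 76.2600 m^3/s


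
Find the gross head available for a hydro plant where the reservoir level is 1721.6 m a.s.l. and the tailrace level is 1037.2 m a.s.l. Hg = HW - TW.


Hg = 1721.6 - 1037.2 = 684.4000 m


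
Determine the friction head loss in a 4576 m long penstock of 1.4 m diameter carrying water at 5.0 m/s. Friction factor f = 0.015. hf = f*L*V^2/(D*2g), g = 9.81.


hf = 0.015 * 4576 * 5.0^2 / (1.4 * 2 * 9.81) = 62.4727 m


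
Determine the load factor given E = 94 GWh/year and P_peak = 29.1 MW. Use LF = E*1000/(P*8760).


LF = 94 * 1000 / (29.1 * 8760) = 0.3687


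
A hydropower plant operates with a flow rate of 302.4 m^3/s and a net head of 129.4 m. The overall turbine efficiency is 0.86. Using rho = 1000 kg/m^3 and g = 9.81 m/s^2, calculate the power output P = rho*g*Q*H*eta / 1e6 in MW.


P = 1000 * 9.81 * 302.4 * 129.4 * 0.86 / 1e6 = 330.1289 MW


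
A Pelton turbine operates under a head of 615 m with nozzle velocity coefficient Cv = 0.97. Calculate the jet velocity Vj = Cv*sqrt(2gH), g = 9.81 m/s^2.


Vj = 0.97 * sqrt(2*9.81*615) = 106.5513 m/s


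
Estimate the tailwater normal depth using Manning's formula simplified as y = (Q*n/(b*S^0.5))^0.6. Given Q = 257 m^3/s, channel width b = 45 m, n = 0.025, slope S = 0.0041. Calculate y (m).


y = (257 * 0.025 / (45 * 0.0041^0.5))^0.6 = 1.6179 m


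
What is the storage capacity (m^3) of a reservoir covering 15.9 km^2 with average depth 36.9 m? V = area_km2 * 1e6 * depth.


V = 15.9 * 1e6 * 36.9 = 5.8671e+08 m^3


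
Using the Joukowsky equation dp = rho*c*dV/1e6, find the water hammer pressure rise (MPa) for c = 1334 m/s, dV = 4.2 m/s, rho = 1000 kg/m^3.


dp = 1000 * 1334 * 4.2 / 1e6 = 5.6028 MPa


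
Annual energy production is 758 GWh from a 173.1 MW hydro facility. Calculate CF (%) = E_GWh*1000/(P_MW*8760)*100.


CF = 758 * 1000 / (173.1 * 8760) * 100 = 49.9883 %


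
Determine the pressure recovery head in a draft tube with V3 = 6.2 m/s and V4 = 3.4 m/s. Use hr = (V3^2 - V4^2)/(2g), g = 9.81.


hr = (6.2^2 - 3.4^2) / (2*9.81) = 1.3700 m


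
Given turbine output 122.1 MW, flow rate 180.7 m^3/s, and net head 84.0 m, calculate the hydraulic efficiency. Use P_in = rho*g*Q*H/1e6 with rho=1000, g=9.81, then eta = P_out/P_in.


P_in = 1000 * 9.81 * 180.7 * 84.0 / 1e6 = 148.9040 MW
eta = 122.1 / 148.9040 = 0.8200


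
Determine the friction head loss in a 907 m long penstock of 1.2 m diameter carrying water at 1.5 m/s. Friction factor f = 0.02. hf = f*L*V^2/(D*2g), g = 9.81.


hf = 0.02 * 907 * 1.5^2 / (1.2 * 2 * 9.81) = 1.7336 m


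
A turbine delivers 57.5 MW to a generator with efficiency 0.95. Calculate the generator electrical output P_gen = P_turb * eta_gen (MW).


P_gen = 57.5 * 0.95 = 54.6250 MW


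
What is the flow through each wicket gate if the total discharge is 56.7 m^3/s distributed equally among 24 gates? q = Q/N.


q = 56.7 / 24 = 2.3625 m^3/s


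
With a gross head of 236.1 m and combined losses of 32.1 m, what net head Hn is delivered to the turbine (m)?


Hn = 236.1 - 32.1 = 204.0000 m


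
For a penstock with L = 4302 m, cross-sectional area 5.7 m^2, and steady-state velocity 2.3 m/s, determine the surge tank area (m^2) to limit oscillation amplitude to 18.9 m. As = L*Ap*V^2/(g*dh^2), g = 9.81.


As = 4302 * 5.7 * 2.3^2 / (9.81 * 18.9^2) = 37.0176 m^2


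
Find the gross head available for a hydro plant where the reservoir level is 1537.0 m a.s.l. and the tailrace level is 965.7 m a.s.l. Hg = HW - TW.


Hg = 1537.0 - 965.7 = 571.3000 m


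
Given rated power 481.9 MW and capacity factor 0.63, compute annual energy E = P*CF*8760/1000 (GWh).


E = 481.9 * 0.63 * 8760 / 1000 = 2659.5097 GWh


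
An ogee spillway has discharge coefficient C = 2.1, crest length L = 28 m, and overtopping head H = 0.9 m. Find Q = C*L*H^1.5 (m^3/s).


Q = 2.1 * 28 * 0.9^1.5 = 50.2043 m^3/s


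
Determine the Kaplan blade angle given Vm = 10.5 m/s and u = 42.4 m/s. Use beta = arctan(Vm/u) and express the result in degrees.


beta = arctan(10.5 / 42.4) = 13.9090 degrees


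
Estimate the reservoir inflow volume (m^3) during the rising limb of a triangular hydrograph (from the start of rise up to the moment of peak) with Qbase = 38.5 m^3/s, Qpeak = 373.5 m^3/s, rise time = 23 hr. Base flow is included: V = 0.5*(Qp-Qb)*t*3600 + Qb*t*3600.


V = 0.5*(373.5 - 38.5)*23*3600 + 38.5*23*3600 = 1.7057e+07 m^3


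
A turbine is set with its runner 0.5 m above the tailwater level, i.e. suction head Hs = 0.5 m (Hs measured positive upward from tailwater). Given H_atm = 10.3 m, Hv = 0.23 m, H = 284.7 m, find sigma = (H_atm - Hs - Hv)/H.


sigma = (10.3 - 0.5 - 0.23) / 284.7 = 0.0336


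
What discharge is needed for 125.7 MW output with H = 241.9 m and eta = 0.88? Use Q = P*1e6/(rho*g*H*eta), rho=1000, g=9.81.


Q = 125.7 * 1e6 / (1000 * 9.81 * 241.9 * 0.88) = 60.1932 m^3/s


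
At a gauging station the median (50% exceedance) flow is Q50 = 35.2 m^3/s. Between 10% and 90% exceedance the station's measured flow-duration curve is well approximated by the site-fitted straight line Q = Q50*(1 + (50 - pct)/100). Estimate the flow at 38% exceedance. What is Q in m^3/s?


Q = 35.2 * (1 + (50 - 38)/100) = 39.4240 m^3/s


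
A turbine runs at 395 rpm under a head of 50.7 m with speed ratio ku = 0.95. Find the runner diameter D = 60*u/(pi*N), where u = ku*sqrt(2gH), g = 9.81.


u = 0.95 * sqrt(2*9.81*50.7) = 29.9624 m/s
D = 60 * 29.9624 / (pi * 395) = 1.4487 m


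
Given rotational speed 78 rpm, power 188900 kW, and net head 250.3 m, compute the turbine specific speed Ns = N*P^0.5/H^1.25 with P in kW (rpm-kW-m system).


Ns = 78 * 188900^0.5 / 250.3^1.25 = 34.0514


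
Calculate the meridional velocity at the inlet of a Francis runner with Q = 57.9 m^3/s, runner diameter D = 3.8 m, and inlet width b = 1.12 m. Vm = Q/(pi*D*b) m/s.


Vm = 57.9 / (pi * 3.8 * 1.12) = 4.3304 m/s


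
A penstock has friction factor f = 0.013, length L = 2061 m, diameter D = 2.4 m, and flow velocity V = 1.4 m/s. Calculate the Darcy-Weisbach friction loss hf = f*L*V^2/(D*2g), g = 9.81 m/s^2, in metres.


hf = 0.013 * 2061 * 1.4^2 / (2.4 * 2 * 9.81) = 1.1152 m


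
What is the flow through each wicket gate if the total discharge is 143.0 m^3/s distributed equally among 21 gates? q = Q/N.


q = 143.0 / 21 = 6.8095 m^3/s


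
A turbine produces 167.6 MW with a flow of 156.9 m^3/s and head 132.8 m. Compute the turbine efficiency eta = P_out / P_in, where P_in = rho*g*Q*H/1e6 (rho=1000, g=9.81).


P_in = 1000 * 9.81 * 156.9 * 132.8 / 1e6 = 204.4043 MW
eta = 167.6 / 204.4043 = 0.8199


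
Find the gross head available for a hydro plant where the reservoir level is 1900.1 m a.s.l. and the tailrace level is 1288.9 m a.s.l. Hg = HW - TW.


Hg = 1900.1 - 1288.9 = 611.2000 m


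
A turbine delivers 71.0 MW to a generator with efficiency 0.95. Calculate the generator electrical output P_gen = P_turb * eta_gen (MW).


P_gen = 71.0 * 0.95 = 67.4500 MW


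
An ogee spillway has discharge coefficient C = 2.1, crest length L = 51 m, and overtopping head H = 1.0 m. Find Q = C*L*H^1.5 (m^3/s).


Q = 2.1 * 51 * 1.0^1.5 = 107.1000 m^3/s


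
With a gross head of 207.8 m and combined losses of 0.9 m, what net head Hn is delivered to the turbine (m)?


Hn = 207.8 - 0.9 = 206.9000 m


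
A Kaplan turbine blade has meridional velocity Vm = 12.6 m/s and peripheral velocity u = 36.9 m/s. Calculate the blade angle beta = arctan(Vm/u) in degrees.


beta = arctan(12.6 / 36.9) = 18.8532 degrees


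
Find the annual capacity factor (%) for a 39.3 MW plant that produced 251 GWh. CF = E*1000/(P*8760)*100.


CF = 251 * 1000 / (39.3 * 8760) * 100 = 72.9083 %


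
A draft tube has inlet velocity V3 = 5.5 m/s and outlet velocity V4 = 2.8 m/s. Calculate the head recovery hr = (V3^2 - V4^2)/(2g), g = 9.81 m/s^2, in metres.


hr = (5.5^2 - 2.8^2) / (2*9.81) = 1.1422 m


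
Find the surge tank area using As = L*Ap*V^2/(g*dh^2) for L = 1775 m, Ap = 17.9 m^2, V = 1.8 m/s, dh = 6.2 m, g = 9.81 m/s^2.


As = 1775 * 17.9 * 1.8^2 / (9.81 * 6.2^2) = 272.9883 m^2


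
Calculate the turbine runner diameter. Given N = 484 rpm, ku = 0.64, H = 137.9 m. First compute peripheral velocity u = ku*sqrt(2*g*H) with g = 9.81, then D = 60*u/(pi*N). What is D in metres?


u = 0.64 * sqrt(2*9.81*137.9) = 33.2898 m/s
D = 60 * 33.2898 / (pi * 484) = 1.3136 m


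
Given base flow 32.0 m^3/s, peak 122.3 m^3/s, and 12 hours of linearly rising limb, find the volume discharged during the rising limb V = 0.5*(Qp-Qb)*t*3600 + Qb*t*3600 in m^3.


V = 0.5*(122.3 - 32.0)*12*3600 + 32.0*12*3600 = 3.3329e+06 m^3


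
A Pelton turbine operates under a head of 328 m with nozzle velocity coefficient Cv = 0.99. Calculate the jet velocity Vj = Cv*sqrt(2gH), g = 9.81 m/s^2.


Vj = 0.99 * sqrt(2*9.81*328) = 79.4185 m/s


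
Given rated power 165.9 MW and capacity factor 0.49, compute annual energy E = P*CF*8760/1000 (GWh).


E = 165.9 * 0.49 * 8760 / 1000 = 712.1092 GWh


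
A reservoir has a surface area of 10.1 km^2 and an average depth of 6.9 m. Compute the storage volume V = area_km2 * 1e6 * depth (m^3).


V = 10.1 * 1e6 * 6.9 = 6.9690e+07 m^3


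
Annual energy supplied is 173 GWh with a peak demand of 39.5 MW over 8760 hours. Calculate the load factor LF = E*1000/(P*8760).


LF = 173 * 1000 / (39.5 * 8760) = 0.5000


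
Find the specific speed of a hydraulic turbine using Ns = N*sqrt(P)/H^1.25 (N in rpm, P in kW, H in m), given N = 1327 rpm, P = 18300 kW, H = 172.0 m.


Ns = 1327 * 18300^0.5 / 172.0^1.25 = 288.1946


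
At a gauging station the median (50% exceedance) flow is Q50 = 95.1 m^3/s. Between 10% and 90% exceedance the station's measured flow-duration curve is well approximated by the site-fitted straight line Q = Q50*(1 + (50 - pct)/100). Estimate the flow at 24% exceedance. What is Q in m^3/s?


Q = 95.1 * (1 + (50 - 24)/100) = 119.8260 m^3/s


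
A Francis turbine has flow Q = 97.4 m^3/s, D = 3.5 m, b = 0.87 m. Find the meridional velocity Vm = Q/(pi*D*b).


Vm = 97.4 / (pi * 3.5 * 0.87) = 10.1817 m/s


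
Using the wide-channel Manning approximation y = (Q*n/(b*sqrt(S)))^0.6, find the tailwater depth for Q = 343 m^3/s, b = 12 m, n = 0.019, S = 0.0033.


y = (343 * 0.019 / (12 * 0.0033^0.5))^0.6 = 3.8492 m


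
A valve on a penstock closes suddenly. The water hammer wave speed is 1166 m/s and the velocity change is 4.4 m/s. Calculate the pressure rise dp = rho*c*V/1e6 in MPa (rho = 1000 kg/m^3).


dp = 1000 * 1166 * 4.4 / 1e6 = 5.1304 MPa


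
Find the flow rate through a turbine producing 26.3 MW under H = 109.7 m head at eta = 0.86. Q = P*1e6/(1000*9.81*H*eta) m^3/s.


Q = 26.3 * 1e6 / (1000 * 9.81 * 109.7 * 0.86) = 28.4172 m^3/s


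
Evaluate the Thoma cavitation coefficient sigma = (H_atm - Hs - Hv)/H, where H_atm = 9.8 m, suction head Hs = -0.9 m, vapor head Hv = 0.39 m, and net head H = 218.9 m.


sigma = (9.8 - (-0.9) - 0.39) / 218.9 = 0.0471


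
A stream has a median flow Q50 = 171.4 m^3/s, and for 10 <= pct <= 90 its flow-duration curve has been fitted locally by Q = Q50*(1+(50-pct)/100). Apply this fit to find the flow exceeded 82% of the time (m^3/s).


Q = 171.4 * (1 + (50 - 82)/100) = 116.5520 m^3/s


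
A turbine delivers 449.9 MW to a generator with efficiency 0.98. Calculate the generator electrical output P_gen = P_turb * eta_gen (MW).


P_gen = 449.9 * 0.98 = 440.9020 MW


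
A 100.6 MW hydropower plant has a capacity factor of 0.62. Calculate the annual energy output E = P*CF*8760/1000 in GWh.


E = 100.6 * 0.62 * 8760 / 1000 = 546.3787 GWh


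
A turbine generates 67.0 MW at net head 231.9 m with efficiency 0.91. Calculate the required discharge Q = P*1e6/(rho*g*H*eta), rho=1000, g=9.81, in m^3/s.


Q = 67.0 * 1e6 / (1000 * 9.81 * 231.9 * 0.91) = 32.3641 m^3/s


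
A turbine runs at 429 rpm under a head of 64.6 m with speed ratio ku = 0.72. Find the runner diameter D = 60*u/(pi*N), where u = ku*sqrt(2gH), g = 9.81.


u = 0.72 * sqrt(2*9.81*64.6) = 25.6329 m/s
D = 60 * 25.6329 / (pi * 429) = 1.1411 m


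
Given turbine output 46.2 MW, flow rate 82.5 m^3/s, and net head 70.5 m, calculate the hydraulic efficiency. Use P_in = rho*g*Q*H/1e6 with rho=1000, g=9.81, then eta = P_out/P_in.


P_in = 1000 * 9.81 * 82.5 * 70.5 / 1e6 = 57.0574 MW
eta = 46.2 / 57.0574 = 0.8097


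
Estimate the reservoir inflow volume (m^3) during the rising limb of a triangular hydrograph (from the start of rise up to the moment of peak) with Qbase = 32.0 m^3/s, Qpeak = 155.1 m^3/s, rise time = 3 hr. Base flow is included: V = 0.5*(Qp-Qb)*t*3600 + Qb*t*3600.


V = 0.5*(155.1 - 32.0)*3*3600 + 32.0*3*3600 = 1.0103e+06 m^3


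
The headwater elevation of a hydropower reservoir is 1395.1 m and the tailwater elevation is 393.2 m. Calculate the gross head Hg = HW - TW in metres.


Hg = 1395.1 - 393.2 = 1001.9000 m


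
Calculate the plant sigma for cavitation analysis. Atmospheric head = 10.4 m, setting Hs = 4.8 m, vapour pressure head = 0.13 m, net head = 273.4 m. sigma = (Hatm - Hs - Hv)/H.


sigma = (10.4 - 4.8 - 0.13) / 273.4 = 0.0200


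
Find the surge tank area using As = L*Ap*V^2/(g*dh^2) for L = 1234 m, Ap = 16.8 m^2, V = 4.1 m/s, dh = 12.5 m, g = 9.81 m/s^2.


As = 1234 * 16.8 * 4.1^2 / (9.81 * 12.5^2) = 227.3543 m^2


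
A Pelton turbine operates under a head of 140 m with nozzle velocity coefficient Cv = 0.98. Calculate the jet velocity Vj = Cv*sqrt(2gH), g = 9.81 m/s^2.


Vj = 0.98 * sqrt(2*9.81*140) = 51.3617 m/s


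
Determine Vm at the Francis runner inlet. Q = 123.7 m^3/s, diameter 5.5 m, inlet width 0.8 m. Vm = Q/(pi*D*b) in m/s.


Vm = 123.7 / (pi * 5.5 * 0.8) = 8.9488 m/s


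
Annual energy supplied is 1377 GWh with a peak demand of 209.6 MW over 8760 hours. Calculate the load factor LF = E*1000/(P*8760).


LF = 1377 * 1000 / (209.6 * 8760) = 0.7500


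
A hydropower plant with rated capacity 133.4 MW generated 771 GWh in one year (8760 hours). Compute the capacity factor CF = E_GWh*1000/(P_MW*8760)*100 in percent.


CF = 771 * 1000 / (133.4 * 8760) * 100 = 65.9773 %


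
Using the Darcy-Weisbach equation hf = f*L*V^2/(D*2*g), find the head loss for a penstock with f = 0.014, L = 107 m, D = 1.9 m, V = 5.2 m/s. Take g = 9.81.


hf = 0.014 * 107 * 5.2^2 / (1.9 * 2 * 9.81) = 1.0866 m


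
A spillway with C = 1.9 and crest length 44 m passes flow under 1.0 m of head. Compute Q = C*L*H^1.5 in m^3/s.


Q = 1.9 * 44 * 1.0^1.5 = 83.6000 m^3/s


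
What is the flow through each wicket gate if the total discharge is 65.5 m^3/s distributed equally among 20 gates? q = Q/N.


q = 65.5 / 20 = 3.2750 m^3/s


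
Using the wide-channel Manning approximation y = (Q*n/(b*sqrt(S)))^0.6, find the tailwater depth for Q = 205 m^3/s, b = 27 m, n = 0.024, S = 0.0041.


y = (205 * 0.024 / (27 * 0.0041^0.5))^0.6 = 1.8729 m
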